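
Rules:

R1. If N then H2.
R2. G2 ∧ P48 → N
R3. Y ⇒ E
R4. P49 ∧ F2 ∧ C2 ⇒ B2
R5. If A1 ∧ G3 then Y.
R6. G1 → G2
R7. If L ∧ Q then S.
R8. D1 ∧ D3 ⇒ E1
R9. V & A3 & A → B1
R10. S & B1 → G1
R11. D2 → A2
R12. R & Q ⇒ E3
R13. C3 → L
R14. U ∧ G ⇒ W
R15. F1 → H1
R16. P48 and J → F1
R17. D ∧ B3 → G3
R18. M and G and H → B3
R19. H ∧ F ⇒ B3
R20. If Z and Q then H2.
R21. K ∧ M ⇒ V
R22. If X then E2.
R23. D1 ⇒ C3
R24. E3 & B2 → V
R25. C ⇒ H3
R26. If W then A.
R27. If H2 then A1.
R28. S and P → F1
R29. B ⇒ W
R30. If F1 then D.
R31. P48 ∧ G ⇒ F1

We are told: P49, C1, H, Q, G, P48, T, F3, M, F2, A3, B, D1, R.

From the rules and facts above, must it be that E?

No

Forward chaining from the given facts derives: E3, B3, C3, W, F1, L, H1, A, D, S, G3.
The only rule concluding E is R3, which needs Y; that is never established.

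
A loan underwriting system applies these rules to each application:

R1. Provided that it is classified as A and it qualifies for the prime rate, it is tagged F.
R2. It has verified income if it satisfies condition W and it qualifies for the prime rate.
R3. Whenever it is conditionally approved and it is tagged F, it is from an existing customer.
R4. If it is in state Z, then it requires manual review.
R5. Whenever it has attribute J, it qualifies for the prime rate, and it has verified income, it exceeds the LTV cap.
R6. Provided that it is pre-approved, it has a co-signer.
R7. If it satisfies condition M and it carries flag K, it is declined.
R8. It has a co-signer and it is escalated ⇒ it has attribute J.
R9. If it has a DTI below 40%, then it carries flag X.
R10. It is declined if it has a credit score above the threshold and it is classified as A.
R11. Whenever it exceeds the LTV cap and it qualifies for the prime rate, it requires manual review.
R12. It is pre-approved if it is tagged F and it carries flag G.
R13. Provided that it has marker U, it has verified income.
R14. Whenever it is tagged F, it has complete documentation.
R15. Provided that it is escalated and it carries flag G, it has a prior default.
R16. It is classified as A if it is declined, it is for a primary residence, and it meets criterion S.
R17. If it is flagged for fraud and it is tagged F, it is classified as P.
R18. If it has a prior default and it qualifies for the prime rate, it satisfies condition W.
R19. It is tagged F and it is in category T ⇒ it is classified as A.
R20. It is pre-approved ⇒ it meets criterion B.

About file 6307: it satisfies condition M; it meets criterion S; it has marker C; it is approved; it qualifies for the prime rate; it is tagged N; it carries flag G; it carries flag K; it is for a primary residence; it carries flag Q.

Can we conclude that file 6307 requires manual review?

Forward chaining from the given facts derives: is declined, is classified as A, is tagged F, is pre-approved, has complete documentation, meets criterion B, has a co-signer.
Rules concluding "it requires manual review": R4 needs "it is in state Z"; R11 needs "it exceeds the LTV cap" — none of these are established.

No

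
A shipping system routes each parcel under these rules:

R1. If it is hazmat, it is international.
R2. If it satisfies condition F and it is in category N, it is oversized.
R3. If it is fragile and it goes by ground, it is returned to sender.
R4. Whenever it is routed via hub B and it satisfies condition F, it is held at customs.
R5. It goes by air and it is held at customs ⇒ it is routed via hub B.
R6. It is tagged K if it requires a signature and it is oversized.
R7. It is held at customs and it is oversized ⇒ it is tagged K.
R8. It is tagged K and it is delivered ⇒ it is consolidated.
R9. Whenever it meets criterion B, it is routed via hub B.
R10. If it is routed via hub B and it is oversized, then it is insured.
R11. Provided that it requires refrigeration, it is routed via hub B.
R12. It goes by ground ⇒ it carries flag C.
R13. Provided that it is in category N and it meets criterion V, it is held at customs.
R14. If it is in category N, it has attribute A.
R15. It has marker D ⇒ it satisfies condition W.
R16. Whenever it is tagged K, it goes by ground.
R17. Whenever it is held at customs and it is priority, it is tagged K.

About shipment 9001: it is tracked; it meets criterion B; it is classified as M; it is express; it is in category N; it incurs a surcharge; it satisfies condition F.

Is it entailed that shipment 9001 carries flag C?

Yes

By R2 (it satisfies condition F, it is in category N): it is oversized.
By R9 (it meets criterion B): it is routed via hub B.
By R4 (it is routed via hub B, it satisfies condition F): it is held at customs.
By R7 (it is held at customs, it is oversized): it is tagged K.
By R16 (it is tagged K): it goes by ground.
By R12 (it goes by ground): it carries flag C.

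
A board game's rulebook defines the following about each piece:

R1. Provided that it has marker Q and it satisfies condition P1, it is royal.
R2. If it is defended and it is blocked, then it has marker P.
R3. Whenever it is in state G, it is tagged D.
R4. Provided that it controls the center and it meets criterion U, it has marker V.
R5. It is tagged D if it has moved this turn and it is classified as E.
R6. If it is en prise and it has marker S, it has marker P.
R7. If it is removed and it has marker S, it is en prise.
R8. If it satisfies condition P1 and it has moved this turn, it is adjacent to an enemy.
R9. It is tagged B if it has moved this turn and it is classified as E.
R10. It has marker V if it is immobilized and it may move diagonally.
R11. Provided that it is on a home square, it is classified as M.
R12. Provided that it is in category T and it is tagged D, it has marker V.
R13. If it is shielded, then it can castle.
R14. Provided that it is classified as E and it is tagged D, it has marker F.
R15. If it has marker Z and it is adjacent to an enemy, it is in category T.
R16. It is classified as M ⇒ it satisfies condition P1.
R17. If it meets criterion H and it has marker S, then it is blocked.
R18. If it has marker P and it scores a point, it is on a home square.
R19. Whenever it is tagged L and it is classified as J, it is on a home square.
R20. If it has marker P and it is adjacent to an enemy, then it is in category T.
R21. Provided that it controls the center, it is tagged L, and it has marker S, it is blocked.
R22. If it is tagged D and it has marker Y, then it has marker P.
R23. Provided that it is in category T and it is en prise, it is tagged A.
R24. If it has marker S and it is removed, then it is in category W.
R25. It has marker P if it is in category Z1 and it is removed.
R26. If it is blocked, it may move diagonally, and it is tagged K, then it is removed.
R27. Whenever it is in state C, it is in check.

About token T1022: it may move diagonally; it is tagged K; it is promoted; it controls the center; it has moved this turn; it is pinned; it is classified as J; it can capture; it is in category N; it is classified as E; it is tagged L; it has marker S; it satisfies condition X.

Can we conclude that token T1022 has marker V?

By R5 (it has moved this turn, it is classified as E): it is tagged D.
By R19 (it is tagged L, it is classified as J): it is on a home square.
By R21 (it controls the center, it is tagged L, it has marker S): it is blocked.
By R26 (it is blocked, it may move diagonally, it is tagged K): it is removed.
By R7 (it is removed, it has marker S): it is en prise.
By R11 (it is on a home square): it is classified as M.
By R16 (it is classified as M): it satisfies condition P1.
By R6 (it is en prise, it has marker S): it has marker P.
By R8 (it satisfies condition P1, it has moved this turn): it is adjacent to an enemy.
By R20 (it has marker P, it is adjacent to an enemy): it is in category T.
By R12 (it is in category T, it is tagged D): it has marker V.

Yes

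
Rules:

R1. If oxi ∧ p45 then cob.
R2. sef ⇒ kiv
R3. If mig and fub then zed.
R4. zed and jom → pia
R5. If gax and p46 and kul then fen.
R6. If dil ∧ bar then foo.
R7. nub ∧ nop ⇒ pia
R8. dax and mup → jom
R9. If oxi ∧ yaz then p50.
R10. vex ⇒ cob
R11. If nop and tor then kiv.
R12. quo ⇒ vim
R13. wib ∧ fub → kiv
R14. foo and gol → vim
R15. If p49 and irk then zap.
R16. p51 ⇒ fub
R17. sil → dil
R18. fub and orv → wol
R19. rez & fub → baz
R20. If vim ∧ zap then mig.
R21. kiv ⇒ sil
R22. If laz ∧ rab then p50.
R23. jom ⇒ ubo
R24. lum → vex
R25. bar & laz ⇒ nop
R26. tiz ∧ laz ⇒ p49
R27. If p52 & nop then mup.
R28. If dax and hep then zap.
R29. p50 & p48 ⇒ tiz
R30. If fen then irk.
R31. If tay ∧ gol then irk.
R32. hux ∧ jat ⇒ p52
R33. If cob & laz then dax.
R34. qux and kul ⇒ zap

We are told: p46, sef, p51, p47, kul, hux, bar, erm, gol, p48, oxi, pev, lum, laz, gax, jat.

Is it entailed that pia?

Forward chaining from the given facts derives: kiv, fen, fub, sil, vex, nop, irk, p52, cob, dil, mup, dax, foo, jom, vim, ubo.
Rules concluding pia: R4 needs zed; R7 needs nub — none of these are established.

No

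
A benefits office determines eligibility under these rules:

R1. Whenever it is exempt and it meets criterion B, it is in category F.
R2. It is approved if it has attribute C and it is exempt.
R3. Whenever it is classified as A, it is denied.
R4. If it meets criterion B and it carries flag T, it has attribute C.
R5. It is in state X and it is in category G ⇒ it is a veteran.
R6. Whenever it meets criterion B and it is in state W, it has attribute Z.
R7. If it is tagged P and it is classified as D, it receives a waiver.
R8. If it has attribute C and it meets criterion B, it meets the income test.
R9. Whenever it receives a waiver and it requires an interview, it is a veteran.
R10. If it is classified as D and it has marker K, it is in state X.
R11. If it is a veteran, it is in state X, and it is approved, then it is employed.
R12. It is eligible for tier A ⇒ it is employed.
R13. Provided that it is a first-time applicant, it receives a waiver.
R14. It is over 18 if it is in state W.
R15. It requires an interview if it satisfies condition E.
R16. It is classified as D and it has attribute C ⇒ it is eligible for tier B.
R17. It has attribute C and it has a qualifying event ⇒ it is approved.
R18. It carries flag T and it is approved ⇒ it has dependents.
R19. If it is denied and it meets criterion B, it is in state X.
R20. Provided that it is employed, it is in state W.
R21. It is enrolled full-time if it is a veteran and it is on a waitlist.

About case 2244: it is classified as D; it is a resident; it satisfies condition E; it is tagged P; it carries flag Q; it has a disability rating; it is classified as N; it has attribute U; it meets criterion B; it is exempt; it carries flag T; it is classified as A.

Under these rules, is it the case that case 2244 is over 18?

By R3 (it is classified as A): it is denied.
By R4 (it meets criterion B, it carries flag T): it has attribute C.
By R7 (it is tagged P, it is classified as D): it receives a waiver.
By R15 (it satisfies condition E): it requires an interview.
By R19 (it is denied, it meets criterion B): it is in state X.
By R2 (it has attribute C, it is exempt): it is approved.
By R9 (it receives a waiver, it requires an interview): it is a veteran.
By R11 (it is a veteran, it is in state X, it is approved): it is employed.
By R20 (it is employed): it is in state W.
By R14 (it is in state W): it is over 18.

Yes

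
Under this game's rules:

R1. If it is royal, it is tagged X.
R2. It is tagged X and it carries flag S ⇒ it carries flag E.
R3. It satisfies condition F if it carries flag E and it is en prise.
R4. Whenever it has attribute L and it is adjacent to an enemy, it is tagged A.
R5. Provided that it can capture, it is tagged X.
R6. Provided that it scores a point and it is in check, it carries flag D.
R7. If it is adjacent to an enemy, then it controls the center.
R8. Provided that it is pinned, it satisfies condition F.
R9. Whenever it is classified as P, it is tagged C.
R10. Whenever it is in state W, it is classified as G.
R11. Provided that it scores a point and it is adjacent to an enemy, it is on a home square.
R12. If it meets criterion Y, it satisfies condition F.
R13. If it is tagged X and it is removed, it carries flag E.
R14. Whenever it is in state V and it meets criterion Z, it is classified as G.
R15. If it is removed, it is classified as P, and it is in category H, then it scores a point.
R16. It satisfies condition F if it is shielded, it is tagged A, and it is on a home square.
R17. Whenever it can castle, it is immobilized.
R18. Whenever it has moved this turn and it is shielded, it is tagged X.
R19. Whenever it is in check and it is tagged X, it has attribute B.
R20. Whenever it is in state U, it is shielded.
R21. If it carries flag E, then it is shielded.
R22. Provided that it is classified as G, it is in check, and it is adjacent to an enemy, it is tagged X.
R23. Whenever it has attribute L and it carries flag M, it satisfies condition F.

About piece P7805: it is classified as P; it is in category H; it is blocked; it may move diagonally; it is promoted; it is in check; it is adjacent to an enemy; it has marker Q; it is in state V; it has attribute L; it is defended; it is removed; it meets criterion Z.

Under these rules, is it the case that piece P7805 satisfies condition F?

Yes

By R4 (it has attribute L, it is adjacent to an enemy): it is tagged A.
By R14 (it is in state V, it meets criterion Z): it is classified as G.
By R15 (it is removed, it is classified as P, it is in category H): it scores a point.
By R22 (it is classified as G, it is in check, it is adjacent to an enemy): it is tagged X.
By R11 (it scores a point, it is adjacent to an enemy): it is on a home square.
By R13 (it is tagged X, it is removed): it carries flag E.
By R21 (it carries flag E): it is shielded.
By R16 (it is shielded, it is tagged A, it is on a home square): it satisfies condition F.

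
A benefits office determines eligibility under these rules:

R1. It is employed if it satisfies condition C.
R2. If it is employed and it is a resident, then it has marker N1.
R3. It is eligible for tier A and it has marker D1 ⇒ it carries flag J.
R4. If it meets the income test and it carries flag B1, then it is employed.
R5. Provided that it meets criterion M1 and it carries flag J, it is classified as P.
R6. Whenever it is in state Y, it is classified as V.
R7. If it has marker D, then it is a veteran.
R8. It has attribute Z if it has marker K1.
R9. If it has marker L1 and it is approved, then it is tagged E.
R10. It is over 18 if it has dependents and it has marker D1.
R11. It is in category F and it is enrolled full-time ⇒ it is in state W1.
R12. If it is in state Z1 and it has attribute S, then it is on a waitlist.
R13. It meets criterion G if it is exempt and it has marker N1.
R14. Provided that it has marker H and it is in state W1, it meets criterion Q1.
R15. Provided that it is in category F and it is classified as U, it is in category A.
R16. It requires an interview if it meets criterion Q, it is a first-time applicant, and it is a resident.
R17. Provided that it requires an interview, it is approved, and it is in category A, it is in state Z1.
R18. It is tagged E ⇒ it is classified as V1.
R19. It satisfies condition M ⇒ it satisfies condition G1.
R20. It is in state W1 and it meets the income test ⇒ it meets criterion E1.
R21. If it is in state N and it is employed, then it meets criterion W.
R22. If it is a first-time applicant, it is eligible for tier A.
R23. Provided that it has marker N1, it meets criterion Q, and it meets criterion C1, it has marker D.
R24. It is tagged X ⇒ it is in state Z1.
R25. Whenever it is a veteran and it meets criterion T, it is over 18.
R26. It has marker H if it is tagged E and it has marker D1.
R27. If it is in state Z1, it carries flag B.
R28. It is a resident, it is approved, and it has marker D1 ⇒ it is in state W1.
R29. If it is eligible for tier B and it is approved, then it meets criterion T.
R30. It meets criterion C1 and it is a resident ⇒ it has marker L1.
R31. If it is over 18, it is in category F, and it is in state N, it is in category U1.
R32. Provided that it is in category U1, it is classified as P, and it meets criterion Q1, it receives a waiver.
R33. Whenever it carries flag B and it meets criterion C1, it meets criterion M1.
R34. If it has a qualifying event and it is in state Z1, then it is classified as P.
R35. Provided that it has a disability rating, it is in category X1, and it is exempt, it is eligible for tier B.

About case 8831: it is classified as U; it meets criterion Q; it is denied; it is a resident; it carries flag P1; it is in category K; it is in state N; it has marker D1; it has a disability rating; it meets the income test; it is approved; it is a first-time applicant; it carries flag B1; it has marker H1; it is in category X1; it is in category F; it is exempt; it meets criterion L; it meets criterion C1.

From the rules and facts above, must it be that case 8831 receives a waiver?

Yes

By R4 (it meets the income test, it carries flag B1): it is employed.
By R15 (it is in category F, it is classified as U): it is in category A.
By R16 (it meets criterion Q, it is a first-time applicant, it is a resident): it requires an interview.
By R17 (it requires an interview, it is approved, it is in category A): it is in state Z1.
By R22 (it is a first-time applicant): it is eligible for tier A.
By R27 (it is in state Z1): it carries flag B.
By R28 (it is a resident, it is approved, it has marker D1): it is in state W1.
By R30 (it meets criterion C1, it is a resident): it has marker L1.
By R33 (it carries flag B, it meets criterion C1): it meets criterion M1.
By R35 (it has a disability rating, it is in category X1, it is exempt): it is eligible for tier B.
By R2 (it is employed, it is a resident): it has marker N1.
By R3 (it is eligible for tier A, it has marker D1): it carries flag J.
By R5 (it meets criterion M1, it carries flag J): it is classified as P.
By R9 (it has marker L1, it is approved): it is tagged E.
By R23 (it has marker N1, it meets criterion Q, it meets criterion C1): it has marker D.
By R26 (it is tagged E, it has marker D1): it has marker H.
By R29 (it is eligible for tier B, it is approved): it meets criterion T.
By R7 (it has marker D): it is a veteran.
By R14 (it has marker H, it is in state W1): it meets criterion Q1.
By R25 (it is a veteran, it meets criterion T): it is over 18.
By R31 (it is over 18, it is in category F, it is in state N): it is in category U1.
By R32 (it is in category U1, it is classified as P, it meets criterion Q1): it receives a waiver.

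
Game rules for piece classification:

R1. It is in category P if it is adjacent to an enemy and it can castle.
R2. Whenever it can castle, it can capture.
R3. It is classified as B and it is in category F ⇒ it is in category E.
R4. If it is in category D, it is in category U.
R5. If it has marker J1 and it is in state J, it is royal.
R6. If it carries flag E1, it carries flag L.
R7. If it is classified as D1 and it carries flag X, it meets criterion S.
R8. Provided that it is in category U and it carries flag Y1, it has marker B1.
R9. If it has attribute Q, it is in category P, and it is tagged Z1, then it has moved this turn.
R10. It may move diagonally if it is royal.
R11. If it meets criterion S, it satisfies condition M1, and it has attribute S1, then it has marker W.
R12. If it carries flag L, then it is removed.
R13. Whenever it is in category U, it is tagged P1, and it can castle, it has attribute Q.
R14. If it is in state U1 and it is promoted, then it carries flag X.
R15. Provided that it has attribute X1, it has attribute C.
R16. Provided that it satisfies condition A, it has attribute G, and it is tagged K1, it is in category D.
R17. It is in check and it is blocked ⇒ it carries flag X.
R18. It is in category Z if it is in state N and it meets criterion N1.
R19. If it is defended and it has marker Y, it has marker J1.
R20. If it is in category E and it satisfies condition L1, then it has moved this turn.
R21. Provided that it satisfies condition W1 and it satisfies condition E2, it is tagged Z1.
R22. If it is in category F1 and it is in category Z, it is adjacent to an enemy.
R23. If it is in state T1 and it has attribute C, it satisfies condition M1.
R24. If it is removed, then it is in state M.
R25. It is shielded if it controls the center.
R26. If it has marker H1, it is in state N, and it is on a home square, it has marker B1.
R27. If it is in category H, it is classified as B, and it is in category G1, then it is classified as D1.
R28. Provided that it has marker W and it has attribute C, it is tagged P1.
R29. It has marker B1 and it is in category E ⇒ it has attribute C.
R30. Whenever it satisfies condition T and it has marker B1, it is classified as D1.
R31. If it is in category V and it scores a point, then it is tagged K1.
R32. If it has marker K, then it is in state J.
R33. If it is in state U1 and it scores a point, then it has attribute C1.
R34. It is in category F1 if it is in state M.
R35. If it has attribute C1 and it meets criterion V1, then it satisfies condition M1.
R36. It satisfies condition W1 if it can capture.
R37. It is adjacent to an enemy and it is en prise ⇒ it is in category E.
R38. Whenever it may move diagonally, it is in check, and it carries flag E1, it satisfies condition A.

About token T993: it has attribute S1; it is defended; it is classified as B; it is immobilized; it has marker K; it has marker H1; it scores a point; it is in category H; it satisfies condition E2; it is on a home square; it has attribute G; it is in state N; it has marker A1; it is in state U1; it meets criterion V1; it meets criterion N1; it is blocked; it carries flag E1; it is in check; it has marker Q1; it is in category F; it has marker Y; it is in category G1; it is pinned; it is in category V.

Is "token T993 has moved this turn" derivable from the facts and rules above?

Forward chaining from the given facts derives: is in category E, carries flag L, is removed, carries flag X, is in category Z, has marker J1, is in state M, has marker B1, is classified as D1, has attribute C, is tagged K1, is in state J, has attribute C1, is in category F1, satisfies condition M1, is royal, meets criterion S, may move diagonally, has marker W, is adjacent to an enemy, is tagged P1, satisfies condition A, is in category D, is in category U.
Rules concluding "it has moved this turn": R9 needs "it has attribute Q"; R20 needs "it satisfies condition L1" — none of these are established.

No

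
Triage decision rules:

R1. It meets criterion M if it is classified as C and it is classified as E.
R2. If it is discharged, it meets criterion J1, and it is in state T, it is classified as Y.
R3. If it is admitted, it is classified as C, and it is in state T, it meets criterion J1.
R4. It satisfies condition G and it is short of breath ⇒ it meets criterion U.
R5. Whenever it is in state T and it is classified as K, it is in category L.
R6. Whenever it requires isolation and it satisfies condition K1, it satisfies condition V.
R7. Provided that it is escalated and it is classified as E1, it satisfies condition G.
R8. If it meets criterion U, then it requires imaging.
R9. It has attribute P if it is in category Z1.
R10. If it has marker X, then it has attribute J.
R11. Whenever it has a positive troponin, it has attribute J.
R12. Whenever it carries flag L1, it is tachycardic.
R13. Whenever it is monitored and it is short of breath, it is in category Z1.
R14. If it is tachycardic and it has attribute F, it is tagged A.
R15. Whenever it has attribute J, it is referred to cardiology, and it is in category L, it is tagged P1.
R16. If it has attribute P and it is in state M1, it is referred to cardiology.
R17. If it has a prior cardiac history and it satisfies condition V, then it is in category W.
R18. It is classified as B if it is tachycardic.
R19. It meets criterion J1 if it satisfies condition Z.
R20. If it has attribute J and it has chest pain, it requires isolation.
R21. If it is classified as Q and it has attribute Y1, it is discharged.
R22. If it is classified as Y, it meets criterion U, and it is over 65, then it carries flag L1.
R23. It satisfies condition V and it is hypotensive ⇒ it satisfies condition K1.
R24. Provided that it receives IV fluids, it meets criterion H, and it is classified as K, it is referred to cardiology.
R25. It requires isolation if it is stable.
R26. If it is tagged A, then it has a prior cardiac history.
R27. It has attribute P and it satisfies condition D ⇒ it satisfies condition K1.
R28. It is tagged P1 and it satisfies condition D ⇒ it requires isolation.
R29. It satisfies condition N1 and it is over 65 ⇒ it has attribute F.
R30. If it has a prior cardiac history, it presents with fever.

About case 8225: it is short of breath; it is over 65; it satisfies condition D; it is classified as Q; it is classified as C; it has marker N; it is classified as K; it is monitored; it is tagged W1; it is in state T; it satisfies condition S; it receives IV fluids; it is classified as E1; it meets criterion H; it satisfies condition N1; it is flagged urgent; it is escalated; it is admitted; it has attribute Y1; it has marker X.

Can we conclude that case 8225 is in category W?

Yes

By R3 (it is admitted, it is classified as C, it is in state T): it meets criterion J1.
By R5 (it is in state T, it is classified as K): it is in category L.
By R7 (it is escalated, it is classified as E1): it satisfies condition G.
By R10 (it has marker X): it has attribute J.
By R13 (it is monitored, it is short of breath): it is in category Z1.
By R21 (it is classified as Q, it has attribute Y1): it is discharged.
By R24 (it receives IV fluids, it meets criterion H, it is classified as K): it is referred to cardiology.
By R29 (it satisfies condition N1, it is over 65): it has attribute F.
By R2 (it is discharged, it meets criterion J1, it is in state T): it is classified as Y.
By R4 (it satisfies condition G, it is short of breath): it meets criterion U.
By R9 (it is in category Z1): it has attribute P.
By R15 (it has attribute J, it is referred to cardiology, it is in category L): it is tagged P1.
By R22 (it is classified as Y, it meets criterion U, it is over 65): it carries flag L1.
By R27 (it has attribute P, it satisfies condition D): it satisfies condition K1.
By R28 (it is tagged P1, it satisfies condition D): it requires isolation.
By R6 (it requires isolation, it satisfies condition K1): it satisfies condition V.
By R12 (it carries flag L1): it is tachycardic.
By R14 (it is tachycardic, it has attribute F): it is tagged A.
By R26 (it is tagged A): it has a prior cardiac history.
By R17 (it has a prior cardiac history, it satisfies condition V): it is in category W.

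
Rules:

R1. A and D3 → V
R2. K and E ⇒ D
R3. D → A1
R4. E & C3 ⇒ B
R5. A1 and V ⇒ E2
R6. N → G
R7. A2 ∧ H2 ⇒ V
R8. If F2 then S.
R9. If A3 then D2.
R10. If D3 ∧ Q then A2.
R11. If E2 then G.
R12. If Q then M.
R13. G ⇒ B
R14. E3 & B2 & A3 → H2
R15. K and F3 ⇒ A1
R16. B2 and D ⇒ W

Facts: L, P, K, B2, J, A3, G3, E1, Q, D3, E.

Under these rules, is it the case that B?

No

Forward chaining from the given facts derives: D, A1, D2, A2, M, W.
Rules concluding B: R4 needs C3; R13 needs G — none of these are established.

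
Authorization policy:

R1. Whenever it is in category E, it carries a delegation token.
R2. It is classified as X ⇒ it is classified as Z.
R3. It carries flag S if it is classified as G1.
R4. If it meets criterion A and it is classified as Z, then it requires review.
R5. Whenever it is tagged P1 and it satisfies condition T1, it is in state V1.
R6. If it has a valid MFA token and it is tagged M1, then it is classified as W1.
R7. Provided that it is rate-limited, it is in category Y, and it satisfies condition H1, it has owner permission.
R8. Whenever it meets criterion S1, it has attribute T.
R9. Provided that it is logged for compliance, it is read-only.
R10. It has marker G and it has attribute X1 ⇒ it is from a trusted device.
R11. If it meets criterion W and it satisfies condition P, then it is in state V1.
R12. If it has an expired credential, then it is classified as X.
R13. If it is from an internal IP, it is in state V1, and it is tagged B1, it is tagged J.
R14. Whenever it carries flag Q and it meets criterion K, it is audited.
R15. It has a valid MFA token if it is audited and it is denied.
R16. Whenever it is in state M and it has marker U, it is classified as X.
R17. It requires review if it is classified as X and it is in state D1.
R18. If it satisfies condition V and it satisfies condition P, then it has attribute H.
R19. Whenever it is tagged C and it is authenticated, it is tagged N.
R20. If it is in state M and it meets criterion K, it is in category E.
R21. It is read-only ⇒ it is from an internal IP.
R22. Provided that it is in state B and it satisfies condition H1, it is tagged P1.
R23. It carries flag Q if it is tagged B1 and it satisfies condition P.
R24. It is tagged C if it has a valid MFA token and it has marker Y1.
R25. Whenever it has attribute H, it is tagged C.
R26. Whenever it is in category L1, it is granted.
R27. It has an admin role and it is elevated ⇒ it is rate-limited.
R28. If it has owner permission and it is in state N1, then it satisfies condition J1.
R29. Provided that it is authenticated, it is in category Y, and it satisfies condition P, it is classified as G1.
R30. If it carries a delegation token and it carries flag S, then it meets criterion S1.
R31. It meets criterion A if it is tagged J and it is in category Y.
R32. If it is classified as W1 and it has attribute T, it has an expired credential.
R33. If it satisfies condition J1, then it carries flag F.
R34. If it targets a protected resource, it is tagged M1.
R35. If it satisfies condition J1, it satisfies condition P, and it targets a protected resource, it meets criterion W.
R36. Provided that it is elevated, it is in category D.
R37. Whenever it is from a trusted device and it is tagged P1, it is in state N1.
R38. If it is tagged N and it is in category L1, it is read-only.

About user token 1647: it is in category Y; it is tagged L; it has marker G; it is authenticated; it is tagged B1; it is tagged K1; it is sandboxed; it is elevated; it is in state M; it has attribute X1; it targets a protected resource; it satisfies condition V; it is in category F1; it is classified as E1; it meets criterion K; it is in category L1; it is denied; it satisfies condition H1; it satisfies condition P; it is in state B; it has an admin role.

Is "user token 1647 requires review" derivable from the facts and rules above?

By R10 (it has marker G, it has attribute X1): it is from a trusted device.
By R18 (it satisfies condition V, it satisfies condition P): it has attribute H.
By R20 (it is in state M, it meets criterion K): it is in category E.
By R22 (it is in state B, it satisfies condition H1): it is tagged P1.
By R23 (it is tagged B1, it satisfies condition P): it carries flag Q.
By R25 (it has attribute H): it is tagged C.
By R27 (it has an admin role, it is elevated): it is rate-limited.
By R29 (it is authenticated, it is in category Y, it satisfies condition P): it is classified as G1.
By R34 (it targets a protected resource): it is tagged M1.
By R37 (it is from a trusted device, it is tagged P1): it is in state N1.
By R1 (it is in category E): it carries a delegation token.
By R3 (it is classified as G1): it carries flag S.
By R7 (it is rate-limited, it is in category Y, it satisfies condition H1): it has owner permission.
By R14 (it carries flag Q, it meets criterion K): it is audited.
By R15 (it is audited, it is denied): it has a valid MFA token.
By R19 (it is tagged C, it is authenticated): it is tagged N.
By R28 (it has owner permission, it is in state N1): it satisfies condition J1.
By R30 (it carries a delegation token, it carries flag S): it meets criterion S1.
By R35 (it satisfies condition J1, it satisfies condition P, it targets a protected resource): it meets criterion W.
By R38 (it is tagged N, it is in category L1): it is read-only.
By R6 (it has a valid MFA token, it is tagged M1): it is classified as W1.
By R8 (it meets criterion S1): it has attribute T.
By R11 (it meets criterion W, it satisfies condition P): it is in state V1.
By R21 (it is read-only): it is from an internal IP.
By R32 (it is classified as W1, it has attribute T): it has an expired credential.
By R12 (it has an expired credential): it is classified as X.
By R13 (it is from an internal IP, it is in state V1, it is tagged B1): it is tagged J.
By R31 (it is tagged J, it is in category Y): it meets criterion A.
By R2 (it is classified as X): it is classified as Z.
By R4 (it meets criterion A, it is classified as Z): it requires review.

Yes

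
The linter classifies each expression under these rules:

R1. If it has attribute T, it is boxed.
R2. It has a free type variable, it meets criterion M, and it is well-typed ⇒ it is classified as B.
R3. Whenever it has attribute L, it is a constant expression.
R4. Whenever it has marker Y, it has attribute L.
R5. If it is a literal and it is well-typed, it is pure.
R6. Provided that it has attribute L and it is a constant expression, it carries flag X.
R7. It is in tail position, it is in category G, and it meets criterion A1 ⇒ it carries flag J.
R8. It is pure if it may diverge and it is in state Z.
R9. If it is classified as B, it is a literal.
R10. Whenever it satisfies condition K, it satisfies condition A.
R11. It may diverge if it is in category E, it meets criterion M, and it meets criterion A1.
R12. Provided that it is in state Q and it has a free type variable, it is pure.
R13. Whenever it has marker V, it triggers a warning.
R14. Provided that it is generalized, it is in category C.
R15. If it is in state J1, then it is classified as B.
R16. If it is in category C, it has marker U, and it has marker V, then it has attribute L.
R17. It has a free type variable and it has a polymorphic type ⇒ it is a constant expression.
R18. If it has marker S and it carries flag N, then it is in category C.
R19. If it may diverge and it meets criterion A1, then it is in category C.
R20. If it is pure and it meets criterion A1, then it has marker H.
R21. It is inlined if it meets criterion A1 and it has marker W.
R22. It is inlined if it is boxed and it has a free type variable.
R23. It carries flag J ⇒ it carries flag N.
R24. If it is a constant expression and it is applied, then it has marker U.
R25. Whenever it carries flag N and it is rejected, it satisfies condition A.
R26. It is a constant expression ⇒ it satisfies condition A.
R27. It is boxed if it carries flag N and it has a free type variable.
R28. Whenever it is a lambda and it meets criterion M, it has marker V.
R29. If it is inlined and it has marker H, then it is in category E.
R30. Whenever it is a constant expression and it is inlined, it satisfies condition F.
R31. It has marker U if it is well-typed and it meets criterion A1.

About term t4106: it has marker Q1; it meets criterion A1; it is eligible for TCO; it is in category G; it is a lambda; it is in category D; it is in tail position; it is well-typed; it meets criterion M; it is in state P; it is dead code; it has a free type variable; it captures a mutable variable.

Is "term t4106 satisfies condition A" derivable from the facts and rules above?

By R2 (it has a free type variable, it meets criterion M, it is well-typed): it is classified as B.
By R7 (it is in tail position, it is in category G, it meets criterion A1): it carries flag J.
By R9 (it is classified as B): it is a literal.
By R23 (it carries flag J): it carries flag N.
By R27 (it carries flag N, it has a free type variable): it is boxed.
By R28 (it is a lambda, it meets criterion M): it has marker V.
By R31 (it is well-typed, it meets criterion A1): it has marker U.
By R5 (it is a literal, it is well-typed): it is pure.
By R20 (it is pure, it meets criterion A1): it has marker H.
By R22 (it is boxed, it has a free type variable): it is inlined.
By R29 (it is inlined, it has marker H): it is in category E.
By R11 (it is in category E, it meets criterion M, it meets criterion A1): it may diverge.
By R19 (it may diverge, it meets criterion A1): it is in category C.
By R16 (it is in category C, it has marker U, it has marker V): it has attribute L.
By R3 (it has attribute L): it is a constant expression.
By R26 (it is a constant expression): it satisfies condition A.

Yes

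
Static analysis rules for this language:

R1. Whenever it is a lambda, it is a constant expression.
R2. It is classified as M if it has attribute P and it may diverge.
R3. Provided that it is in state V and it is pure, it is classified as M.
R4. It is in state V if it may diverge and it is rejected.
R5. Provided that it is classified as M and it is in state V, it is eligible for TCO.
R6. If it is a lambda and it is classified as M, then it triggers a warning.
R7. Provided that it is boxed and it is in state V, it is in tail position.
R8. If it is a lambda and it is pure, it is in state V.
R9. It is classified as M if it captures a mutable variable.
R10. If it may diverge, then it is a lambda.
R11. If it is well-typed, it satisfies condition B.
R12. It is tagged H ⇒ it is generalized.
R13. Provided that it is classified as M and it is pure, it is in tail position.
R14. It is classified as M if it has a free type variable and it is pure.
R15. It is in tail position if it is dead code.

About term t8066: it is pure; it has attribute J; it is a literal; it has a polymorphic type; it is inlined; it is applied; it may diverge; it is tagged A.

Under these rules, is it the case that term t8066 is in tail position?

Yes

By R10 (it may diverge): it is a lambda.
By R8 (it is a lambda, it is pure): it is in state V.
By R3 (it is in state V, it is pure): it is classified as M.
By R13 (it is classified as M, it is pure): it is in tail position.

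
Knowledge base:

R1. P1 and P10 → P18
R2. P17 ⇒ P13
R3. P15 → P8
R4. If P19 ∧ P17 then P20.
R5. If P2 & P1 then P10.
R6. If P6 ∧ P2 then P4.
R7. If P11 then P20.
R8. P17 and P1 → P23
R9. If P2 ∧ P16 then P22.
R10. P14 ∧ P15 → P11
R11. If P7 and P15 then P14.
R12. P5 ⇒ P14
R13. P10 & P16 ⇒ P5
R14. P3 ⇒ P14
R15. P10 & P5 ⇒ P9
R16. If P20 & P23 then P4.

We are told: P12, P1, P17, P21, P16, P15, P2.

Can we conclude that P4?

Yes

P10  (by R5: P2, P1)
P23  (by R8: P17, P1)
P5  (by R13: P10, P16)
P14  (by R12: P5)
P11  (by R10: P14, P15)
P20  (by R7: P11)
P4  (by R16: P20, P23)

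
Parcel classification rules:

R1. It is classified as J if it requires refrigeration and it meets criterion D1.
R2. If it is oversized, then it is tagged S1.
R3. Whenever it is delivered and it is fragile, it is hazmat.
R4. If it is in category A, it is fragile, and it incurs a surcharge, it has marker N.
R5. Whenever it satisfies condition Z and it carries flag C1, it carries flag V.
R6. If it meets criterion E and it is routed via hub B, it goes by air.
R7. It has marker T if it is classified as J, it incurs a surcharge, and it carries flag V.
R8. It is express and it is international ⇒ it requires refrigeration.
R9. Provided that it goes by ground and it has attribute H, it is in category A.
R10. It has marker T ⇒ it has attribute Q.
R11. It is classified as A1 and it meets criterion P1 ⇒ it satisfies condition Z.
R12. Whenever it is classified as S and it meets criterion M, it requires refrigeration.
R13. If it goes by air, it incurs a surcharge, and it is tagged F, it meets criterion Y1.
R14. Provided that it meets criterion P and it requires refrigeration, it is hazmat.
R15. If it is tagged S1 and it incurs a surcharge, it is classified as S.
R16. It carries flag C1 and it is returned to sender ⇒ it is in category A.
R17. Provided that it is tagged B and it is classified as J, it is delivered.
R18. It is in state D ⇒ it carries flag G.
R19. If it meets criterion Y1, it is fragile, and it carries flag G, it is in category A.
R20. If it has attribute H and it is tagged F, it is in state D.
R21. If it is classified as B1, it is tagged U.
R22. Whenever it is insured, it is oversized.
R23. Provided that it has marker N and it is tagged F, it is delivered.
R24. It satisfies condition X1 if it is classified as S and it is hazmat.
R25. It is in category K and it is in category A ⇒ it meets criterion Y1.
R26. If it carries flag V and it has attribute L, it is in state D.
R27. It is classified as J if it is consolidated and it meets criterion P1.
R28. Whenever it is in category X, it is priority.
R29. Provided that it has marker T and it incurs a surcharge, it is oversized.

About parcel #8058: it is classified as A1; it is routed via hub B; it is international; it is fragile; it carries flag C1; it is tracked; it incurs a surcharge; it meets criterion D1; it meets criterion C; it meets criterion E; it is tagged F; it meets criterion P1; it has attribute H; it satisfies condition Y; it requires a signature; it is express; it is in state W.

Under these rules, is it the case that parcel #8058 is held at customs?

Forward chaining from the given facts derives: goes by air, requires refrigeration, satisfies condition Z, meets criterion Y1, is in state D, is classified as J, carries flag V, has marker T, has attribute Q, carries flag G, is in category A, is oversized, is tagged S1, has marker N, is classified as S, is delivered, is hazmat, satisfies condition X1.
No rule has "it is held at customs" as its conclusion, and it is not among the given facts.

No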